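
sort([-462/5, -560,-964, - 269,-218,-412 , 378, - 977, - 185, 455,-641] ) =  [ - 977,-964, - 641, - 560,-412, - 269 , - 218,-185, - 462/5, 378, 455] 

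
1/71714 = 1/71714 = 0.00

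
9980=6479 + 3501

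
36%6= 0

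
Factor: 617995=5^1*7^1*17657^1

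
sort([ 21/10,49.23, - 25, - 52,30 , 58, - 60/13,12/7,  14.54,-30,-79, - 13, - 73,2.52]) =[ - 79, - 73,  -  52 ,-30,-25,  -  13,-60/13, 12/7,21/10,2.52,14.54,30, 49.23,  58 ] 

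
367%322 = 45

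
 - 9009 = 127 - 9136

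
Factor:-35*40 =- 2^3*5^2*7^1 = - 1400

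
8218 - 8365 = - 147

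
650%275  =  100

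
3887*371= 1442077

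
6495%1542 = 327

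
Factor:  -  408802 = -2^1 * 23^1*8887^1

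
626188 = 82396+543792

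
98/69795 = 98/69795 =0.00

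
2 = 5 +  -3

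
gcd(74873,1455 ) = 1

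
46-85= -39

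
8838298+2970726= 11809024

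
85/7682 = 85/7682  =  0.01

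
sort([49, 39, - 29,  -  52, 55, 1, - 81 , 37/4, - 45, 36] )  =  [ -81 ,-52,  -  45,-29,1, 37/4,36 , 39,49, 55 ]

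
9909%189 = 81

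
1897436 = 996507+900929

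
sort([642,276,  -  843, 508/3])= [ - 843,508/3,276,642]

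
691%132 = 31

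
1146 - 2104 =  - 958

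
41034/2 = 20517 = 20517.00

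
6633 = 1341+5292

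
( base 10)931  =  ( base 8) 1643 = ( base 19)2B0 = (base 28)157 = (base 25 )1C6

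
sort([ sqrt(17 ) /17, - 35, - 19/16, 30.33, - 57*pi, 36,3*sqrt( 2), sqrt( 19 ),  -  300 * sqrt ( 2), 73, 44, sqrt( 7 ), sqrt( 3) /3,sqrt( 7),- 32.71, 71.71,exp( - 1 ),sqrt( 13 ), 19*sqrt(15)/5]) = [-300*sqrt( 2), - 57*pi, - 35, - 32.71 ,-19/16,sqrt ( 17)/17,exp( - 1), sqrt(3)/3, sqrt (7 ), sqrt(7), sqrt( 13),3*sqrt( 2 ),sqrt( 19 ), 19*sqrt ( 15)/5, 30.33,  36, 44,71.71, 73]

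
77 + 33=110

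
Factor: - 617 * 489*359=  - 108314967 = - 3^1 * 163^1* 359^1*617^1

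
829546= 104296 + 725250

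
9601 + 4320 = 13921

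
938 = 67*14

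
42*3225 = 135450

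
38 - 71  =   - 33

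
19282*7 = 134974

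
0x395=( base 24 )1E5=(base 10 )917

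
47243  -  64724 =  -17481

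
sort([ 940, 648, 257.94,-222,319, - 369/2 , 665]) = [ - 222, - 369/2, 257.94,319,648, 665, 940]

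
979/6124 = 979/6124 = 0.16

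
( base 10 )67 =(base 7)124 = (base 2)1000011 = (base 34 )1X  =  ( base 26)2f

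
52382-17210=35172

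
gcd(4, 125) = 1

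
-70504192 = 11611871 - 82116063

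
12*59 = 708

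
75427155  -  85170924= -9743769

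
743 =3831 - 3088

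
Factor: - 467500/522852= - 625/699 =- 3^( - 1)*5^4*233^( - 1 )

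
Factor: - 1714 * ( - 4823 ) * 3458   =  2^2 *7^2 * 13^2 * 19^1 * 53^1*857^1 = 28585978876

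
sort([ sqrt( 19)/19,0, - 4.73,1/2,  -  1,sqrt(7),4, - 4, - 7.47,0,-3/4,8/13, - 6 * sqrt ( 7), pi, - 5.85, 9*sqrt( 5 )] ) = [ - 6*sqrt( 7 ), - 7.47,-5.85,-4.73,  -  4, - 1, - 3/4,0,0,sqrt( 19) /19,1/2, 8/13, sqrt( 7), pi, 4,9 * sqrt( 5)]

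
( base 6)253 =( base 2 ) 1101001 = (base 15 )70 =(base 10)105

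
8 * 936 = 7488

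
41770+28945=70715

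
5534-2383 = 3151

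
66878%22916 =21046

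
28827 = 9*3203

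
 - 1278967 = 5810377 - 7089344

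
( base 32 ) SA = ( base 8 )1612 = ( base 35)PV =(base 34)qm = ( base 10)906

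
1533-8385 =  - 6852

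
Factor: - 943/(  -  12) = 2^ (-2 )*3^ (  -  1)*23^1*41^1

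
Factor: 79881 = 3^1*26627^1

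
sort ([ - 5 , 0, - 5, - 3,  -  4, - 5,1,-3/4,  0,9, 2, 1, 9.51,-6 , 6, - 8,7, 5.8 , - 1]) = [-8, - 6, - 5, - 5,- 5, - 4, - 3, - 1, - 3/4, 0, 0,1, 1,  2, 5.8, 6,7,9, 9.51]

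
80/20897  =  80/20897 = 0.00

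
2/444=1/222= 0.00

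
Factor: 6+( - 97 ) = -91 = - 7^1*13^1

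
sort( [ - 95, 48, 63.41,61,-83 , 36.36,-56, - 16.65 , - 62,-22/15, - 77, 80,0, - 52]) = [ - 95,- 83, - 77, - 62, - 56, - 52 , - 16.65,-22/15 , 0, 36.36,48, 61,  63.41, 80 ]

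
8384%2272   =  1568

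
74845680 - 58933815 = 15911865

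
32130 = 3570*9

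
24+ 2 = 26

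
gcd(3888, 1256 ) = 8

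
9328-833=8495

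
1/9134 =1/9134  =  0.00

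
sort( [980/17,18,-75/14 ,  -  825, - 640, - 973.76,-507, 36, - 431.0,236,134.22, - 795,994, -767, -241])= [ - 973.76,-825,- 795,  -  767, - 640, - 507, - 431.0, - 241, - 75/14, 18, 36,980/17, 134.22,236,994] 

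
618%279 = 60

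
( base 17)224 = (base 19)1D8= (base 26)ni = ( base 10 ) 616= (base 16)268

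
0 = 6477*0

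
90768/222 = 15128/37 = 408.86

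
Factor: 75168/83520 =9/10 = 2^( - 1 )*3^2*5^( - 1)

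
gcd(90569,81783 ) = 1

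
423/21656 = 423/21656 = 0.02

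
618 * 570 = 352260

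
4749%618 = 423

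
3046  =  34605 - 31559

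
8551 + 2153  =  10704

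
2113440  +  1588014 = 3701454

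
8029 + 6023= 14052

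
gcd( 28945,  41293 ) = 7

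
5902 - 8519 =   -  2617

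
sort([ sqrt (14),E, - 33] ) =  [ - 33 , E, sqrt(14 )]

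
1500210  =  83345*18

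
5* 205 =1025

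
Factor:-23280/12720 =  - 53^( - 1)*97^1= -97/53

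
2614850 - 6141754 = - 3526904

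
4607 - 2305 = 2302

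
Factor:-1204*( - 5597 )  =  2^2*7^1*29^1*43^1*193^1  =  6738788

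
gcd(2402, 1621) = 1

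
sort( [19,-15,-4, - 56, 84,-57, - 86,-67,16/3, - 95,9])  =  [-95, - 86,  -  67,- 57,-56, - 15, - 4, 16/3,9, 19,84]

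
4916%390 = 236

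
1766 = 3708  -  1942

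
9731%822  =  689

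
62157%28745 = 4667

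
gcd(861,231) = 21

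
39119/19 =39119/19 = 2058.89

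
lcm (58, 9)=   522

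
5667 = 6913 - 1246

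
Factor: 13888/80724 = 2^4*  3^ ( - 1)*31^(- 1)= 16/93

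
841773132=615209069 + 226564063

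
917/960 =917/960 = 0.96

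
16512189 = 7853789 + 8658400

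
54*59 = 3186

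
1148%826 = 322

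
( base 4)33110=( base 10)980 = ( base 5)12410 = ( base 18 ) 308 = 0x3D4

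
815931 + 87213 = 903144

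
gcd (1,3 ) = 1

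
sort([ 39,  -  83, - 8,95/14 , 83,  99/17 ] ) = [-83, - 8,99/17, 95/14,39,83 ]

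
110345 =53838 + 56507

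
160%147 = 13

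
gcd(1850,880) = 10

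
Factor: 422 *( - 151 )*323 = -20582206= - 2^1*17^1*19^1*151^1*211^1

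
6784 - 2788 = 3996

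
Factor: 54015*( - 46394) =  - 2505971910  =  - 2^1*3^1*5^1*13^1*277^1*23197^1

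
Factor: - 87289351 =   -  101^1*864251^1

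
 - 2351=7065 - 9416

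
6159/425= 6159/425 = 14.49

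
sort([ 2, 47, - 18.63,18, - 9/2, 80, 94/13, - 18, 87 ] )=[ - 18.63, - 18, -9/2, 2, 94/13, 18,47, 80, 87]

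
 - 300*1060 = - 318000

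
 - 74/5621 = -1 + 5547/5621 = - 0.01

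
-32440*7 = - 227080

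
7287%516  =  63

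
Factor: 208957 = 7^1*29851^1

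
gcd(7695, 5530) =5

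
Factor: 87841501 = 11^1 * 59^1 *135349^1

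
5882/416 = 2941/208 = 14.14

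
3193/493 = 6+ 235/493 = 6.48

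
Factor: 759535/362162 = 2^ (  -  1)* 5^1 * 7^1*21701^1* 181081^ ( - 1) 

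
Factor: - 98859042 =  - 2^1*3^4*37^1* 16493^1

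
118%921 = 118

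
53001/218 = 53001/218= 243.12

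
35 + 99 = 134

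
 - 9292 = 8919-18211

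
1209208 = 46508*26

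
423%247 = 176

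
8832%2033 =700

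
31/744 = 1/24 = 0.04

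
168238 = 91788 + 76450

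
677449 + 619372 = 1296821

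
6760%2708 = 1344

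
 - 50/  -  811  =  50/811 = 0.06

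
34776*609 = 21178584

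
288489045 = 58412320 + 230076725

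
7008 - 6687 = 321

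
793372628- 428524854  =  364847774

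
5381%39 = 38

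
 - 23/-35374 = 1/1538  =  0.00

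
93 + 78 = 171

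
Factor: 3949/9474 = 2^ ( - 1)*3^ ( - 1)*11^1 * 359^1*1579^(-1) 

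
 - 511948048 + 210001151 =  -301946897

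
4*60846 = 243384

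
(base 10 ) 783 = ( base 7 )2166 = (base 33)NO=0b1100001111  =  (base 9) 1060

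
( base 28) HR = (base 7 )1316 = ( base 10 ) 503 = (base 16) 1f7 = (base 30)gn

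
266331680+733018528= 999350208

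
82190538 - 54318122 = 27872416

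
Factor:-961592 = -2^3*120199^1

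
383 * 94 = 36002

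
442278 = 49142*9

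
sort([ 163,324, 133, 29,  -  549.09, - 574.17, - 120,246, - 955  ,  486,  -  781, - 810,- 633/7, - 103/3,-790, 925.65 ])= [ - 955, - 810, - 790,-781, - 574.17, - 549.09, - 120, - 633/7, - 103/3, 29, 133, 163,  246,324,  486, 925.65] 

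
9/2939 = 9/2939 = 0.00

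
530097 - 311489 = 218608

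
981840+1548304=2530144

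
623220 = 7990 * 78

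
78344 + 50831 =129175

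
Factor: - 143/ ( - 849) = 3^ ( - 1)*  11^1 * 13^1*283^( - 1 )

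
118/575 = 118/575  =  0.21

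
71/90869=71/90869 = 0.00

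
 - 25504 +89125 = 63621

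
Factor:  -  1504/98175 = -2^5*3^(-1) * 5^( - 2)*7^( - 1 )*11^(-1 )*17^ (-1) * 47^1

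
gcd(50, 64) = 2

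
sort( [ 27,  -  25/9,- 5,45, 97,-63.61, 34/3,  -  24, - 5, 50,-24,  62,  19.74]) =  [ - 63.61,-24,  -  24, - 5, - 5,-25/9, 34/3, 19.74,27,45, 50, 62, 97] 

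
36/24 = 1 + 1/2  =  1.50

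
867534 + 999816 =1867350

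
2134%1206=928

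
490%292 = 198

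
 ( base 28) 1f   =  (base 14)31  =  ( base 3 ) 1121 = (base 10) 43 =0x2B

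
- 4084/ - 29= 4084/29 = 140.83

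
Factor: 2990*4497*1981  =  2^1*3^1 * 5^1 * 7^1*13^1*23^1*283^1*1499^1= 26636585430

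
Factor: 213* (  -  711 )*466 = -70572438=- 2^1*3^3*71^1*79^1*233^1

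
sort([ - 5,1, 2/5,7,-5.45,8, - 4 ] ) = [ - 5.45, - 5, - 4, 2/5,1, 7  ,  8]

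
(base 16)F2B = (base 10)3883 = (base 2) 111100101011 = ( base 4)330223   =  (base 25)658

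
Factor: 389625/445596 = 129875/148532= 2^(  -  2) *5^3* 71^(-1)*523^( - 1)*1039^1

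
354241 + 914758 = 1268999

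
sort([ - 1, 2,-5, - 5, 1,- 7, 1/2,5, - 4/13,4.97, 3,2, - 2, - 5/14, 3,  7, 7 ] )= [  -  7,-5, - 5,  -  2,  -  1, - 5/14, - 4/13, 1/2,1,2, 2,3,3, 4.97,5, 7,  7 ] 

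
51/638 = 51/638 = 0.08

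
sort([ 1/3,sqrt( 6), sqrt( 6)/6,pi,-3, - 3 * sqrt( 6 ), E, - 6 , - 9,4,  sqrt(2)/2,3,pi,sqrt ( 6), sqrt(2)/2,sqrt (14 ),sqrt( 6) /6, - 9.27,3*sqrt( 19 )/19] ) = [ -9.27, - 9, - 3 * sqrt(6), - 6,-3,1/3, sqrt( 6 ) /6,sqrt( 6) /6,3*sqrt( 19)/19,sqrt( 2 )/2,sqrt( 2)/2,  sqrt( 6 ), sqrt(6),E, 3, pi,pi , sqrt( 14 ), 4 ]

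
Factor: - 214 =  - 2^1*107^1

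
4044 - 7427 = -3383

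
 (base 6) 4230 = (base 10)954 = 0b1110111010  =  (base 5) 12304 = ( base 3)1022100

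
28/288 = 7/72  =  0.10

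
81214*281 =22821134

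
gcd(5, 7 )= 1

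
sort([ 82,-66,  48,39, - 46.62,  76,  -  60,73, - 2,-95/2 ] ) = [ - 66, - 60, - 95/2, - 46.62, - 2, 39, 48,73, 76,82]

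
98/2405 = 98/2405 =0.04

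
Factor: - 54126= - 2^1*3^2 * 31^1*97^1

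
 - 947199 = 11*( -86109) 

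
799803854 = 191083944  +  608719910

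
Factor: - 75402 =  - 2^1*3^2*59^1*71^1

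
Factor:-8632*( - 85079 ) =734401928 = 2^3 * 13^1*83^1 *149^1*571^1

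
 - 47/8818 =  - 1+8771/8818 = - 0.01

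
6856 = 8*857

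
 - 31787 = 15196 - 46983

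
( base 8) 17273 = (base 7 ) 31636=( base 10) 7867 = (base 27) ala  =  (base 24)DFJ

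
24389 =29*841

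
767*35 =26845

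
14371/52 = 276 +19/52=276.37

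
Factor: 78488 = 2^3*9811^1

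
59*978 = 57702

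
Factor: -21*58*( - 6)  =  2^2*3^2*7^1*29^1 = 7308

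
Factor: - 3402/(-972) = 7/2= 2^( - 1 )*7^1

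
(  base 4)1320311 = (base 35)6AX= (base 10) 7733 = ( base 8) 17065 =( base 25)C98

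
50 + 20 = 70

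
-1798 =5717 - 7515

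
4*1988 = 7952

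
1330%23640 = 1330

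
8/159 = 8/159 = 0.05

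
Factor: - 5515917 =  - 3^1*11^1*167149^1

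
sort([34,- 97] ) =[ - 97, 34] 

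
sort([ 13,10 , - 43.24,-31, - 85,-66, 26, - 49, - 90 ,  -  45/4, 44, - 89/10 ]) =[ - 90, - 85, - 66,-49, - 43.24, -31 ,-45/4,  -  89/10,10,13,26, 44]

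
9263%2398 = 2069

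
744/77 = 744/77 = 9.66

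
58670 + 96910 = 155580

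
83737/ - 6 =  - 83737/6 =-13956.17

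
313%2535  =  313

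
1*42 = 42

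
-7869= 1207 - 9076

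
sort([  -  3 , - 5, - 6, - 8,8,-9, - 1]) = [ - 9, - 8, - 6,-5,-3, - 1,8 ]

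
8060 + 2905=10965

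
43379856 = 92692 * 468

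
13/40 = 13/40=0.33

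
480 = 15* 32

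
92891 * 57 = 5294787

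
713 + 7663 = 8376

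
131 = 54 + 77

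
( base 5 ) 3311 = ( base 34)DE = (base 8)710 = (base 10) 456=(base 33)DR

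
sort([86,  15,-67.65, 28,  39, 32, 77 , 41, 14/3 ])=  [ - 67.65, 14/3, 15, 28, 32, 39,41, 77,86 ] 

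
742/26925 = 742/26925 = 0.03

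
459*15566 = 7144794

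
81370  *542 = 44102540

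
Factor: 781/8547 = 3^( - 1 )*7^( - 1 )*37^( - 1 )*71^1 = 71/777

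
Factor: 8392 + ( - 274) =2^1*3^2*11^1*41^1 = 8118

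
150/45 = 3+ 1/3 = 3.33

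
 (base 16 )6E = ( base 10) 110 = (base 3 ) 11002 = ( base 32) 3e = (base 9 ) 132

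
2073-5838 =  - 3765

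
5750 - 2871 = 2879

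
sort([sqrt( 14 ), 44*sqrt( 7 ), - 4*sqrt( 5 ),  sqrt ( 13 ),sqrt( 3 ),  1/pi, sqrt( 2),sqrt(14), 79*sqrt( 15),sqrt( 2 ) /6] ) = [-4*sqrt( 5 ), sqrt( 2)/6, 1/pi,sqrt( 2), sqrt( 3 ), sqrt( 13 )  ,  sqrt( 14 ), sqrt(14 ), 44*sqrt (7 ),  79*sqrt( 15 )] 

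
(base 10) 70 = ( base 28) 2e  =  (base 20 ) 3A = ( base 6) 154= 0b1000110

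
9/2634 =3/878 = 0.00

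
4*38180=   152720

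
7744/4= 1936 =1936.00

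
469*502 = 235438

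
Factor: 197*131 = 131^1*197^1 = 25807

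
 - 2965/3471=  - 1 + 506/3471  =  - 0.85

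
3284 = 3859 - 575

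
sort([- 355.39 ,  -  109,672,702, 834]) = [ - 355.39, - 109,672, 702, 834]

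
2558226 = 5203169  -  2644943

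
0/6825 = 0 = 0.00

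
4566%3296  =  1270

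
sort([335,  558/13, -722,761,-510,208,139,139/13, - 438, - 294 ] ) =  [-722,- 510, - 438, - 294,  139/13 , 558/13,139, 208,335, 761]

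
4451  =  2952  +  1499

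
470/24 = 235/12 = 19.58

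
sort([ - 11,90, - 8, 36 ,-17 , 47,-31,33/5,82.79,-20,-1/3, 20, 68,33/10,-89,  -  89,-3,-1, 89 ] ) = [ - 89, - 89 , - 31, - 20, -17,-11,-8,  -  3, - 1 ,-1/3, 33/10,33/5,20,36,47, 68, 82.79, 89,  90]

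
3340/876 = 835/219 =3.81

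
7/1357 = 7/1357 =0.01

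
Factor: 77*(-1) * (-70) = 5390 = 2^1*5^1 * 7^2* 11^1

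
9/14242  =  9/14242  =  0.00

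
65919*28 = 1845732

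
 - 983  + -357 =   -  1340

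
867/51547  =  867/51547 = 0.02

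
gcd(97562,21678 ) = 2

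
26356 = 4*6589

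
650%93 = 92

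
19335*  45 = 870075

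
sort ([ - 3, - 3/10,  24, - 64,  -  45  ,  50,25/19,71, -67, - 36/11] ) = [- 67, - 64, - 45, - 36/11, - 3, -3/10,  25/19, 24,50,  71]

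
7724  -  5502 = 2222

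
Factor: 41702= 2^1*29^1*719^1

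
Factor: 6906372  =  2^2*3^1*11^1*52321^1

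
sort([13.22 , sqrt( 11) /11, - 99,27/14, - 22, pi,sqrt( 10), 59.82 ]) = [-99,-22, sqrt( 11)/11, 27/14, pi,sqrt(  10),13.22,59.82 ] 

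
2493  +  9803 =12296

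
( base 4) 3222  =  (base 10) 234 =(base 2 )11101010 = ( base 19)C6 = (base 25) 99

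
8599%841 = 189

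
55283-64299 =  - 9016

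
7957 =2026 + 5931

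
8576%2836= 68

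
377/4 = 94 + 1/4 = 94.25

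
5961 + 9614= 15575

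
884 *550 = 486200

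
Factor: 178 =2^1 *89^1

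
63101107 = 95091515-31990408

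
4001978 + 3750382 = 7752360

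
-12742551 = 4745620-17488171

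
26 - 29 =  - 3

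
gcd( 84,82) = 2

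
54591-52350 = 2241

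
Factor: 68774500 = 2^2*5^3*263^1*523^1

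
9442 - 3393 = 6049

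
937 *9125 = 8550125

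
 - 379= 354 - 733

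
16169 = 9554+6615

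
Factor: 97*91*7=61789 = 7^2*13^1* 97^1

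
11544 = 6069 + 5475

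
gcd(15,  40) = 5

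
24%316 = 24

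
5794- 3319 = 2475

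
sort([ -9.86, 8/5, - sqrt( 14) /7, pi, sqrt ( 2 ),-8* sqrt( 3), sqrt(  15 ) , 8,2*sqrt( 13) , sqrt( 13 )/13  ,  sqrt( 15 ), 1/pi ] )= [ - 8*sqrt( 3),  -  9.86, - sqrt(14)/7,sqrt( 13)/13,1/pi , sqrt( 2 ), 8/5, pi, sqrt (15), sqrt( 15), 2*sqrt(13),8] 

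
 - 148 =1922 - 2070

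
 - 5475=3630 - 9105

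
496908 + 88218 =585126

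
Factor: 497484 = 2^2*3^2*13^1*1063^1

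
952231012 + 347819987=1300050999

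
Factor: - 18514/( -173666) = 9257/86833 = 71^( - 1 ) * 1223^( - 1)*9257^1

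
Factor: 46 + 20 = 2^1 * 3^1*11^1 = 66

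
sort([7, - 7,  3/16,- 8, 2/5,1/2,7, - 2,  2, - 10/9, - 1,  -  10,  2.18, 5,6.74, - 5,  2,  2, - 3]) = [ - 10, - 8, - 7, - 5, - 3, - 2, - 10/9, - 1,3/16, 2/5,1/2, 2, 2,2, 2.18, 5,6.74, 7, 7 ] 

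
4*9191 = 36764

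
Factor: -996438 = -2^1*3^1*17^1*9769^1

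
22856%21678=1178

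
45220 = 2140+43080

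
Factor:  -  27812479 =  -29^1*131^1 * 7321^1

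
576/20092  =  144/5023 = 0.03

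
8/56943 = 8/56943 = 0.00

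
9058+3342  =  12400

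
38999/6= 38999/6 = 6499.83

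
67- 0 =67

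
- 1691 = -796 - 895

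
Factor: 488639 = 488639^1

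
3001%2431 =570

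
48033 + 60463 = 108496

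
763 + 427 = 1190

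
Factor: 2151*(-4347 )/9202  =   - 9350397/9202 = -2^( - 1) * 3^5*7^1 * 23^1*43^(-1)*107^( - 1)*239^1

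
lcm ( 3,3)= 3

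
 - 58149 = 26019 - 84168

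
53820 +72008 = 125828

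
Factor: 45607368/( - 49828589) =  - 2^3*3^1*197^( - 1)  *823^1  *  2309^1*252937^( - 1 ) 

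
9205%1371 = 979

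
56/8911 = 8/1273= 0.01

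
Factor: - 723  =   - 3^1*241^1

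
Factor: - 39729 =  - 3^1*17^1*19^1*41^1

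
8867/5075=8867/5075= 1.75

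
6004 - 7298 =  - 1294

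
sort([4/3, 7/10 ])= [7/10,4/3]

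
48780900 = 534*91350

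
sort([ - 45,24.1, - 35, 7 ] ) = [ - 45,  -  35, 7, 24.1 ] 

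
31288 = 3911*8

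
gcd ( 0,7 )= 7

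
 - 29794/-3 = 29794/3 = 9931.33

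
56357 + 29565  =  85922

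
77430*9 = 696870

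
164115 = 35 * 4689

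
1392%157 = 136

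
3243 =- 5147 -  - 8390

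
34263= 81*423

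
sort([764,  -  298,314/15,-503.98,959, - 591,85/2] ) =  [-591, - 503.98, - 298 , 314/15, 85/2,764, 959]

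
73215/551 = 132 + 483/551= 132.88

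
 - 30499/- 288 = 30499/288 = 105.90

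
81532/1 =81532 = 81532.00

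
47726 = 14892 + 32834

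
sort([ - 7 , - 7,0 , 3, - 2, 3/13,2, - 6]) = [ - 7, - 7,  -  6, - 2,0,3/13,2,3 ] 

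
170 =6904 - 6734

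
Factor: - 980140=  - 2^2*5^1 * 7^1*7001^1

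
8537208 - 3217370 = 5319838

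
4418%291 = 53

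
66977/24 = 66977/24=2790.71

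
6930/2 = 3465 = 3465.00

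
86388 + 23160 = 109548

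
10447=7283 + 3164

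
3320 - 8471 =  - 5151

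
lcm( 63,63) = 63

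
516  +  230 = 746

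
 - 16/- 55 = 16/55= 0.29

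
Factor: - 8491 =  - 7^1 * 1213^1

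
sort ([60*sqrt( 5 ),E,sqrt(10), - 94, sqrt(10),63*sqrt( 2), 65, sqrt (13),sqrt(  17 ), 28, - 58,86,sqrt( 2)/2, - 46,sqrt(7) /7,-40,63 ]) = [ - 94, - 58, - 46,  -  40,  sqrt( 7 )/7, sqrt(2) /2,E , sqrt(10), sqrt( 10), sqrt( 13),sqrt(17) , 28,63, 65,86,63*sqrt( 2),60*sqrt( 5)] 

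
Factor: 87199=7^1 * 12457^1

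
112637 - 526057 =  - 413420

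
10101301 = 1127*8963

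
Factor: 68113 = 68113^1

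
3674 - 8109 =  - 4435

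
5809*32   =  185888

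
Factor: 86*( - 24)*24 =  - 49536  =  - 2^7*3^2*43^1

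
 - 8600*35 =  - 301000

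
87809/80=1097 +49/80 =1097.61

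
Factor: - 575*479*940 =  - 258899500 = - 2^2* 5^3*23^1*47^1*479^1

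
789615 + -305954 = 483661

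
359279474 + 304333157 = 663612631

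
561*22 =12342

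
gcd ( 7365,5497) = 1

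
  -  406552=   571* ( - 712 )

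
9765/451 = 21+294/451 = 21.65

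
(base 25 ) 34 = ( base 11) 72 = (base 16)4F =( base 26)31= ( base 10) 79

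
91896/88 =11487/11 = 1044.27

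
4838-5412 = - 574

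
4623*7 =32361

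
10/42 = 5/21= 0.24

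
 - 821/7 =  - 118+5/7 = - 117.29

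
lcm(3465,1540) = 13860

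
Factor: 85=5^1*17^1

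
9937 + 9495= 19432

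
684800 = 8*85600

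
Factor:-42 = -2^1 * 3^1*7^1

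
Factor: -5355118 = -2^1*2677559^1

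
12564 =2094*6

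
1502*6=9012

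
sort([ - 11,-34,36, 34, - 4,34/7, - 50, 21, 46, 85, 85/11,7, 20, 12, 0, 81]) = [ - 50,-34 ,-11,-4, 0, 34/7, 7, 85/11, 12, 20,  21,34, 36,46, 81, 85] 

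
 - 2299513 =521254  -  2820767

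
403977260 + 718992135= 1122969395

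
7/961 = 7/961 = 0.01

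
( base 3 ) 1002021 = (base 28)106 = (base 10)790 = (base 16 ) 316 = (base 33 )NV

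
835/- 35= - 167/7 = -  23.86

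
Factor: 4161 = 3^1*19^1 * 73^1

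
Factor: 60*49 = 2^2*3^1*5^1*7^2= 2940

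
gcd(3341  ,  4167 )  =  1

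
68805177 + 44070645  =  112875822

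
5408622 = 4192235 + 1216387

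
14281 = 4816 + 9465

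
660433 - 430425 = 230008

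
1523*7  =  10661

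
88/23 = 3+19/23=3.83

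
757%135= 82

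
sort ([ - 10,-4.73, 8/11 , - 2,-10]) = [-10, - 10, - 4.73, - 2, 8/11] 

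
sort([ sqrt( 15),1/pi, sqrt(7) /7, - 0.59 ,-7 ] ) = [ - 7,  -  0.59,1/pi, sqrt(7)/7,  sqrt(15 )] 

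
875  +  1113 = 1988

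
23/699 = 23/699 = 0.03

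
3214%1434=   346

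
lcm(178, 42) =3738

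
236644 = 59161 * 4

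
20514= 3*6838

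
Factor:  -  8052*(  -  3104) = 2^7*3^1*11^1*61^1*97^1  =  24993408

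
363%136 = 91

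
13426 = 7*1918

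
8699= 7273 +1426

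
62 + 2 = 64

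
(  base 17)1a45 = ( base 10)7876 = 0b1111011000100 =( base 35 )6F1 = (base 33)77M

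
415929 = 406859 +9070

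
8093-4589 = 3504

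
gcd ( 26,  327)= 1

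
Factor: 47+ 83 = 2^1*5^1  *13^1 = 130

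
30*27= 810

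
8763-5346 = 3417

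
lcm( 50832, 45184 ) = 406656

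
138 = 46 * 3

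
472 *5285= 2494520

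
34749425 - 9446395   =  25303030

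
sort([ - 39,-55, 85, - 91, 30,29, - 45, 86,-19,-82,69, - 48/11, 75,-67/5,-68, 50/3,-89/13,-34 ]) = [ - 91, - 82,- 68, - 55, - 45, - 39 ,-34, -19, - 67/5,-89/13,-48/11, 50/3, 29, 30, 69, 75, 85, 86]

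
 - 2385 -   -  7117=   4732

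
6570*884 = 5807880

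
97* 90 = 8730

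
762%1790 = 762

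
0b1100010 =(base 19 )53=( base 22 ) 4A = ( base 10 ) 98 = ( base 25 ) 3n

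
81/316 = 81/316 =0.26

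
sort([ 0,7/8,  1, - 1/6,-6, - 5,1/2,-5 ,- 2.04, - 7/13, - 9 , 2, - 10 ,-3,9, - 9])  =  [ - 10 , - 9, -9 ,-6, - 5 , - 5 ,-3, - 2.04, - 7/13, - 1/6, 0, 1/2,  7/8, 1,2 , 9]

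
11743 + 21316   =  33059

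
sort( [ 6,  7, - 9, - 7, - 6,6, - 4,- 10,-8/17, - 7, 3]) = [ - 10, - 9, - 7, - 7, - 6,-4, - 8/17, 3, 6, 6,7] 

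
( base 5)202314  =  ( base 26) 9j6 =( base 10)6584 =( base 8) 14670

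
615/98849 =615/98849= 0.01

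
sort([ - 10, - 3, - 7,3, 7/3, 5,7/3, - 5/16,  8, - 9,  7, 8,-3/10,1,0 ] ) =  [ - 10  , - 9, - 7, - 3, - 5/16,-3/10,0,1,7/3, 7/3,3,5, 7, 8,8] 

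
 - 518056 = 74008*( - 7 ) 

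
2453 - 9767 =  - 7314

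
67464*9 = 607176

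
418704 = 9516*44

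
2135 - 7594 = - 5459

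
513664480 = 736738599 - 223074119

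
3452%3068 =384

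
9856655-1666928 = 8189727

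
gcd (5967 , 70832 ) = 1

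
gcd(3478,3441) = 37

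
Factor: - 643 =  - 643^1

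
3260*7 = 22820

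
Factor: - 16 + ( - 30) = -46 = - 2^1*23^1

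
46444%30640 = 15804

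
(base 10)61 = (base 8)75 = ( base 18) 37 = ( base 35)1q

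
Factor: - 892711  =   - 499^1*1789^1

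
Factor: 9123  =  3^1*3041^1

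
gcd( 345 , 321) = 3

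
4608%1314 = 666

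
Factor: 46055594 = 2^1*13^1*167^1*10607^1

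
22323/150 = 148 + 41/50 = 148.82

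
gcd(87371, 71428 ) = 1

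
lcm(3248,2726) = 152656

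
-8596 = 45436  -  54032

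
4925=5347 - 422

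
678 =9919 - 9241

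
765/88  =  765/88 = 8.69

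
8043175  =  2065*3895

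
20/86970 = 2/8697 = 0.00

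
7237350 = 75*96498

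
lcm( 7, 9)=63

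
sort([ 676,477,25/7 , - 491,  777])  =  [ - 491,25/7,477, 676 , 777]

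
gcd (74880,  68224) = 1664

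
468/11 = 468/11 = 42.55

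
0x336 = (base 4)30312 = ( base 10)822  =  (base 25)17M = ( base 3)1010110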